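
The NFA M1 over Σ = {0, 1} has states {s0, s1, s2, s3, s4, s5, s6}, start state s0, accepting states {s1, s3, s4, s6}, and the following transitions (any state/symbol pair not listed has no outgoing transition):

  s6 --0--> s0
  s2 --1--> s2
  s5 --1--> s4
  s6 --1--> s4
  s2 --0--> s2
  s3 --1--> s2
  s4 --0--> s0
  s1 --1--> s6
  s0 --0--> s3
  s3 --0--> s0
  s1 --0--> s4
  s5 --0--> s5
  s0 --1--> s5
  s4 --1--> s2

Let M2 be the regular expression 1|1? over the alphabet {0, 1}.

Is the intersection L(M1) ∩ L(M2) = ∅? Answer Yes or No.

Converting the expression M2 to a DFA (subset construction, then merging equivalent states) gives the minimal DFA with states {r0, r1, r2}, start state r0, accepting states {r0, r2} and transitions r0: 0→r1, 1→r2; r1: 0→r1, 1→r1; r2: 0→r1, 1→r1.
Exploring the product automaton M1 × M2 from the start pair (s0, r0), following both machines on each input symbol, reaches 7 state pairs: (s0, r0), (s3, r1), (s5, r2), (s0, r1), (s2, r1), (s5, r1), (s4, r1).
M1 accepts in {s1, s3, s4, s6} and M2 accepts in {r0, r2}; no reachable pair has both components accepting, so no string drives both machines to acceptance simultaneously and L(M1) ∩ L(M2) = ∅.
So no string is accepted by both, and the intersection is empty.

Yes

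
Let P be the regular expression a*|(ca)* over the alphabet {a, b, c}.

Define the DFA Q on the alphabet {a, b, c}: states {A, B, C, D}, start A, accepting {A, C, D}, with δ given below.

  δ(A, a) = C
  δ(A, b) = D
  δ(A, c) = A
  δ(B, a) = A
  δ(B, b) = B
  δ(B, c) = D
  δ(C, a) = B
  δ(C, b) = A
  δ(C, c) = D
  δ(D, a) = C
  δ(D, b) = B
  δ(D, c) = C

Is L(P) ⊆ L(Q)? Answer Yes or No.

The string aa is in L(P) but not in L(Q).
So L(P) ⊄ L(Q).

No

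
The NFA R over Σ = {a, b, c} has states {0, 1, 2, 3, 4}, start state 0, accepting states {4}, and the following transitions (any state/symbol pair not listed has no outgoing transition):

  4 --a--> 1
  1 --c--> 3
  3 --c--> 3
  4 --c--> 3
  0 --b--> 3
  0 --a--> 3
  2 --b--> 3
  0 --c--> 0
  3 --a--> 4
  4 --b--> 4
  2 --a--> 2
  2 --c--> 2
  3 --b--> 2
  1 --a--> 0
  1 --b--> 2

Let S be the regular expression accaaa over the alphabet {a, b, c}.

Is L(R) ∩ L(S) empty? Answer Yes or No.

Yes

Converting the expression S to a DFA (subset construction, then merging equivalent states) gives the minimal DFA with states {s0, s1, s2, s3, s4, s5, s6, s7}, start state s0, accepting states {s7} and transitions s0: a→s1, b→s2, c→s2; s1: a→s2, b→s2, c→s3; s2: a→s2, b→s2, c→s2; s3: a→s2, b→s2, c→s4; s4: a→s5, b→s2, c→s2; s5: a→s6, b→s2, c→s2; s6: a→s7, b→s2, c→s2; s7: a→s2, b→s2, c→s2.
Exploring the product automaton R × S from the start pair (0, s0), following both machines on each input symbol, reaches 12 state pairs: (0, s0), (3, s1), (3, s2), (0, s2), (4, s2), (2, s2), (3, s3), (1, s2), (3, s4), (4, s5), (1, s6), (0, s7).
R accepts in {4} and S accepts in {s7}; no reachable pair has both components accepting, so no string drives both machines to acceptance simultaneously and L(R) ∩ L(S) = ∅.
So no string is accepted by both, and the intersection is empty.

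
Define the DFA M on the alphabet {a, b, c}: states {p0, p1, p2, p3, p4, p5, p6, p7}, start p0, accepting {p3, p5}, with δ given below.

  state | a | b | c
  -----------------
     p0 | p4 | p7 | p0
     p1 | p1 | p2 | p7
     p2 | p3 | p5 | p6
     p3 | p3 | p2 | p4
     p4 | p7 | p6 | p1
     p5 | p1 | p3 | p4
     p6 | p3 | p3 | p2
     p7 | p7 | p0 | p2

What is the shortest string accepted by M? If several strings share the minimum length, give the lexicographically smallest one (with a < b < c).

aba

A breadth-first search from p0 reaches an accepting state first via the path p0 → p4 → p6 → p3 on input aba.
No string of length < 3 is accepted (BFS exhausts all shorter strings without reaching an accepting state), and aba is the lexicographically least accepting string of length 3.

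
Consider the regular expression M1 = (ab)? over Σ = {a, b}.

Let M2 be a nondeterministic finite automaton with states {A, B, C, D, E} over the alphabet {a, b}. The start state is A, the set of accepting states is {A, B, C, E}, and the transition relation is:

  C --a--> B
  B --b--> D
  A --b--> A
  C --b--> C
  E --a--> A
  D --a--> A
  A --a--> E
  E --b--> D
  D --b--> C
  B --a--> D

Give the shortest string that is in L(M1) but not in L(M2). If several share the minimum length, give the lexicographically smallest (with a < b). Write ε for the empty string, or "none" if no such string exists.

The string ab is accepted by M1 but not by M2.
No shorter string lies in the difference, and ab is the lexicographically first length-2 string in L(M1) \ L(M2).

ab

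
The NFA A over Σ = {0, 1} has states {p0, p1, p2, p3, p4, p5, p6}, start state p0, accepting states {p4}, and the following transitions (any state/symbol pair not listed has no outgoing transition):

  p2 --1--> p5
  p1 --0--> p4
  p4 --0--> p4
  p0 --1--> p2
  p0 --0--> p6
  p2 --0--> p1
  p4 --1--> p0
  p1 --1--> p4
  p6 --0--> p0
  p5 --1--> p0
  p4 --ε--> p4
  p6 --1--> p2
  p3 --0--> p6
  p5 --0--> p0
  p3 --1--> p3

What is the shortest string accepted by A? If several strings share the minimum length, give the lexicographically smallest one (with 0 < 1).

A breadth-first search from p0 reaches an accepting state first via the path p0 → p2 → p1 → p4 on input 100.
No string of length < 3 is accepted (BFS exhausts all shorter strings without reaching an accepting state), and 100 is the lexicographically least accepting string of length 3.

100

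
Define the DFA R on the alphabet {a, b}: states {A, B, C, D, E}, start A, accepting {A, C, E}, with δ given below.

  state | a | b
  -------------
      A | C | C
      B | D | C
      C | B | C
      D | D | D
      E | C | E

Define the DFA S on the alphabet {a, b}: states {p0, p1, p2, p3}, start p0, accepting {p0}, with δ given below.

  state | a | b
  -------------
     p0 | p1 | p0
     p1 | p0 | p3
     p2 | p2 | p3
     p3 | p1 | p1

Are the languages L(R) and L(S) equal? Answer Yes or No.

The string a is accepted by R but rejected by S.
So L(R) ≠ L(S).

No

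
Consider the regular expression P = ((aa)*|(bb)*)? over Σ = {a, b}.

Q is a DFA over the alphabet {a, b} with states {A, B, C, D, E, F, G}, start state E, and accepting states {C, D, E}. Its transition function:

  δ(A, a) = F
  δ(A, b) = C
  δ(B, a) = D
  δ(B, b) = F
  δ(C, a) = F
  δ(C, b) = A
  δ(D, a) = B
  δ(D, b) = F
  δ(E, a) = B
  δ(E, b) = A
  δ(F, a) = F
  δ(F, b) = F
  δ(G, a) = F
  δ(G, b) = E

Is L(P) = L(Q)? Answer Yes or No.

Converting the expression P to a DFA (subset construction, then merging equivalent states) gives the minimal DFA with states {p0, p1, p2, p3, p4, p5}, start state p0, accepting states {p0, p3, p5} and transitions p0: a→p1, b→p2; p1: a→p3, b→p4; p2: a→p4, b→p5; p3: a→p1, b→p4; p4: a→p4, b→p4; p5: a→p4, b→p2.
Exploring the product automaton P × Q from the start pair (p0, E), following both machines on each input symbol, reaches 6 state pairs: (p0, E), (p1, B), (p2, A), (p3, D), (p4, F), (p5, C).
P accepts in {p0, p3, p5} and Q accepts in {C, D, E}. In every reachable pair the two components are either both accepting — (p0, E), (p3, D), (p5, C) — or both non-accepting, so no string is accepted by exactly one of the machines: L(P) \ L(Q) and L(Q) \ L(P) are both empty.
Hence every string is accepted by P iff it is accepted by Q, and the two languages coincide.

Yes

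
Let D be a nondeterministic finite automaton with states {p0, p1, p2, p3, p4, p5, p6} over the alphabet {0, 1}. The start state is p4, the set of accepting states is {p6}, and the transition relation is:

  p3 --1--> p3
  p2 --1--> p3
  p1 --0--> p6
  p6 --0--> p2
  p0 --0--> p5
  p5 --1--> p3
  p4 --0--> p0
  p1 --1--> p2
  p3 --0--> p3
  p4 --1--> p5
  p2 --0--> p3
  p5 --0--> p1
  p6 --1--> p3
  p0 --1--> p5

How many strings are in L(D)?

The useful subgraph on states {p0, p1, p4, p5, p6} is acyclic, so L(D) is finite; the longest accepting path visits 5 useful states, giving maximum string length 4.
Counting accepting paths from p4 by length: 1 of length 3, 2 of length 4. Total 3.

3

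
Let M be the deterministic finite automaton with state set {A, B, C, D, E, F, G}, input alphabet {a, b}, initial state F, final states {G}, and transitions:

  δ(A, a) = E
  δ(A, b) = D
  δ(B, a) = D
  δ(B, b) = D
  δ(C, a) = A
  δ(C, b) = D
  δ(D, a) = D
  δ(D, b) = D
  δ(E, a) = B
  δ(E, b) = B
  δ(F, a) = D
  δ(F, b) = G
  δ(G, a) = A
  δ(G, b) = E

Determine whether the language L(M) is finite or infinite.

finite

The useful states (reachable from F and able to reach an accepting state) are {F, G}.
Restricted to these states the transition graph has no cycle, so every accepting path has bounded length and L is finite.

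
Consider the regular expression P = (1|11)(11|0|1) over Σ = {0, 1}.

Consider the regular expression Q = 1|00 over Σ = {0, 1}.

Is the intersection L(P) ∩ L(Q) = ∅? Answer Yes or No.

Converting the expression P to a DFA (subset construction, then merging equivalent states) gives the minimal DFA with states {p0, p1, p2, p3, p4, p5}, start state p0, accepting states {p3, p4, p5} and transitions p0: 0→p1, 1→p2; p1: 0→p1, 1→p1; p2: 0→p3, 1→p4; p3: 0→p1, 1→p1; p4: 0→p3, 1→p5; p5: 0→p1, 1→p3.
Converting the expression Q to a DFA (subset construction, then merging equivalent states) gives the minimal DFA with states {q0, q1, q2, q3}, start state q0, accepting states {q2} and transitions q0: 0→q1, 1→q2; q1: 0→q2, 1→q3; q2: 0→q3, 1→q3; q3: 0→q3, 1→q3.
Exploring the product automaton P × Q from the start pair (p0, q0), following both machines on each input symbol, reaches 8 state pairs: (p0, q0), (p1, q1), (p2, q2), (p1, q2), (p1, q3), (p3, q3), (p4, q3), (p5, q3).
P accepts in {p3, p4, p5} and Q accepts in {q2}; no reachable pair has both components accepting, so no string drives both machines to acceptance simultaneously and L(P) ∩ L(Q) = ∅.
So no string is accepted by both, and the intersection is empty.

Yes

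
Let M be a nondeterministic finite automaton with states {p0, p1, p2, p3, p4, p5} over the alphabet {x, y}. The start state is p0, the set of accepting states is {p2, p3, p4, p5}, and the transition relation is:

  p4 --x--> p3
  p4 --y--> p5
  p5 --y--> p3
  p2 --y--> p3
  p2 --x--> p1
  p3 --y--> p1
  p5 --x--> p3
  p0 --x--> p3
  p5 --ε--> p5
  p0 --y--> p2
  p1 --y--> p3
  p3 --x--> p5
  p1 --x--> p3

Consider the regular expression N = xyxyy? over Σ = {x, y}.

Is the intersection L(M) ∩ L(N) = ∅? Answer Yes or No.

The string xyxyy is accepted by both M and N.
Hence L(M) ∩ L(N) ≠ ∅.

No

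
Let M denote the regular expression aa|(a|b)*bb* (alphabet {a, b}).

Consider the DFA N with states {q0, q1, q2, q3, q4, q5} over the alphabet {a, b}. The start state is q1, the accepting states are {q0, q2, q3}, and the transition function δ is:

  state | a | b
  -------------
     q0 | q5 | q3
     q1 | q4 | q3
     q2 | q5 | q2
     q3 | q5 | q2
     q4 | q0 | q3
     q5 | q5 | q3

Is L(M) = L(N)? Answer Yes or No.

Yes

Converting the expression M to a DFA (subset construction, then merging equivalent states) gives the minimal DFA with states {m0, m1, m2, m3}, start state m0, accepting states {m2} and transitions m0: a→m1, b→m2; m1: a→m2, b→m2; m2: a→m3, b→m2; m3: a→m3, b→m2.
Exploring the product automaton M × N from the start pair (m0, q1), following both machines on each input symbol, reaches 6 state pairs: (m0, q1), (m1, q4), (m2, q3), (m2, q0), (m3, q5), (m2, q2).
M accepts in {m2} and N accepts in {q0, q2, q3}. In every reachable pair the two components are either both accepting — (m2, q3), (m2, q0), (m2, q2) — or both non-accepting, so no string is accepted by exactly one of the machines: L(M) \ L(N) and L(N) \ L(M) are both empty.
Hence every string is accepted by M iff it is accepted by N, and the two languages coincide.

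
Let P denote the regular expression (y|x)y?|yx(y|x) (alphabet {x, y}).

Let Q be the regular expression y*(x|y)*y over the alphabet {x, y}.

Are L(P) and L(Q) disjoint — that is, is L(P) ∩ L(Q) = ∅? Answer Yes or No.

The string y is accepted by both P and Q.
Hence L(P) ∩ L(Q) ≠ ∅.

No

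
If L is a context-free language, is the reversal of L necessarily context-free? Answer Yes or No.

Yes

Reversing the right-hand side of every production of a context-free grammar for L gives a context-free grammar for Lᴿ (induction on derivation length).
So the context-free languages are closed under reversal.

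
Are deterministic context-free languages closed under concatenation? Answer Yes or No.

No

Take L₁ = {ε, c} (finite, hence regular and DCFL) and L₂ = {c aⁿbⁿ : n≥0} ∪ {cc aⁿb²ⁿ : n≥0} (a DCFL: the number of leading c's tells the DPDA whether to pop one stack symbol per b or per two b's). Then L₁L₂ ∩ cca⁺b* = {cc aⁿbⁿ : n≥1} ∪ {cc aⁿb²ⁿ : n≥1}. If L₁L₂ were a DCFL, so would be this intersection with a regular set, and a DPDA for it started from its configuration after reading cc would accept {aⁿbⁿ : n≥1} ∪ {aⁿb²ⁿ : n≥1}, which no deterministic PDA accepts (a DPDA for it would have a single run on aⁿb²ⁿ, accepting after the prefix aⁿbⁿ and accepting again after n more b's; an ordinary PDA that simulates it on a's and b's and, at any moment when it is accepting, may switch to reading only a fresh letter d while feeding each d to the simulation as a b, would accept aⁱbʲdᵏ (k≥1) exactly when both aⁱbʲ and aⁱbʲ⁺ᵏ are in the language, i.e. its language intersected with the regular set a*b*d⁺ would be exactly {aⁿbⁿdⁿ : n≥1} — impossible, since context-free languages are closed under intersection with regular sets and {aⁿbⁿdⁿ} is not context-free). Hence L₁L₂ is not a DCFL.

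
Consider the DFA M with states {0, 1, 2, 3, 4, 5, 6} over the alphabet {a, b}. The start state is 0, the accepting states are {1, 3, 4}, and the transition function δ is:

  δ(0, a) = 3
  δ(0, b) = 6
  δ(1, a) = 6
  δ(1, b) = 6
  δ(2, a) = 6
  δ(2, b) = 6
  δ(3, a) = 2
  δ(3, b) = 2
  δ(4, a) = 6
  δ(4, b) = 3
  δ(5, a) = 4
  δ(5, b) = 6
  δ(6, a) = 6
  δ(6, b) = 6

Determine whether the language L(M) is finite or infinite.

The useful states (reachable from 0 and able to reach an accepting state) are {0, 3}.
Restricted to these states the transition graph has no cycle, so every accepting path has bounded length and L is finite.

finite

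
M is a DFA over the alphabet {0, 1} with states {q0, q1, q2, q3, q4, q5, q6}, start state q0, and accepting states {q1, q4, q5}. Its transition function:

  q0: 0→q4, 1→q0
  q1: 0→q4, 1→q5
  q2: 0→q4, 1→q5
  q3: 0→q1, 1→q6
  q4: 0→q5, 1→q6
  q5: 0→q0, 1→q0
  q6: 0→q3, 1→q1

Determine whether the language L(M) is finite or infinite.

State q0 is reachable from the start and can reach an accepting state, and it lies on the cycle q0 → q0.
Traversing that cycle any number of times yields accepted strings of unbounded length, so the language is infinite.

infinite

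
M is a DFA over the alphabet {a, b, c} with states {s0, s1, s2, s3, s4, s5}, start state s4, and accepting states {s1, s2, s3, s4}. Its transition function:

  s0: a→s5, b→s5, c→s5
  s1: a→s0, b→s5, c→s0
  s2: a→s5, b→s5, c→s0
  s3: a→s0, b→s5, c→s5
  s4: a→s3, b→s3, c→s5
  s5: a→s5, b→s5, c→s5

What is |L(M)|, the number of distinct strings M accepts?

3

The useful subgraph on states {s3, s4} is acyclic, so L(M) is finite; the longest accepting path visits 2 useful states, giving maximum string length 1.
Counting accepting paths from s4 by length: 1 of length 0, 2 of length 1. Total 3.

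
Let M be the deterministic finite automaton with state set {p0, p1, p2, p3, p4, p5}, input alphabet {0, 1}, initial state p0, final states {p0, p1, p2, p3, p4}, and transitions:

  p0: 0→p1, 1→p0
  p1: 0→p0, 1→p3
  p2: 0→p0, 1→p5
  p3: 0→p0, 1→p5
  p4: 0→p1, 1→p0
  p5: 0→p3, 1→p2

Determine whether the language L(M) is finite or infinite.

State p0 is reachable from the start and can reach an accepting state, and it lies on the cycle p0 → p0.
Traversing that cycle any number of times yields accepted strings of unbounded length, so the language is infinite.

infinite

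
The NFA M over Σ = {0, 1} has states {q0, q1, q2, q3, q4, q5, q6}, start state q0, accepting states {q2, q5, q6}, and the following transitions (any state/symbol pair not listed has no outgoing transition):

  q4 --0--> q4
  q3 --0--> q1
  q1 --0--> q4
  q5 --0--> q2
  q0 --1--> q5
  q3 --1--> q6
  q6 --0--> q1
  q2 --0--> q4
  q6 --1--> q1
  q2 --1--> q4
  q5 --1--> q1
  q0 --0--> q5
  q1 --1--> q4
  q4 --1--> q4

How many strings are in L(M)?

4

The useful subgraph on states {q0, q2, q5} is acyclic, so L(M) is finite; the longest accepting path visits 3 useful states, giving maximum string length 2.
Counting accepting paths from q0 by length: 2 of length 1, 2 of length 2. Total 4.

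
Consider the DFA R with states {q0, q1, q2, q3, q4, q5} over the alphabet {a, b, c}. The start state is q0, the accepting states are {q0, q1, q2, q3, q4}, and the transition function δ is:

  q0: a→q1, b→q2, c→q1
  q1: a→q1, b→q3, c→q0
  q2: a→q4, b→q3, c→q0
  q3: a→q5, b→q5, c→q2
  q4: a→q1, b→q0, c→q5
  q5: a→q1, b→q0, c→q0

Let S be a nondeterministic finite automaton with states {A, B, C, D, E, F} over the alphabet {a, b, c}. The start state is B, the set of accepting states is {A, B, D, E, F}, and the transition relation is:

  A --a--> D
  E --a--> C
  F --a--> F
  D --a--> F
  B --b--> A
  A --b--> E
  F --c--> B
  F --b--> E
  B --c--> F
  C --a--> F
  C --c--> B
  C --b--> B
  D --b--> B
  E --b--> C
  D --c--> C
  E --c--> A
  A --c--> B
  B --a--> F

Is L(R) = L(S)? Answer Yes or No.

Exploring the product automaton R × S from the start pair (q0, B), following both machines on each input symbol, reaches 6 state pairs: (q0, B), (q1, F), (q2, A), (q3, E), (q4, D), (q5, C).
R accepts in {q0, q1, q2, q3, q4} and S accepts in {A, B, D, E, F}. In every reachable pair the two components are either both accepting — (q0, B), (q1, F), (q2, A), (q3, E), (q4, D) — or both non-accepting, so no string is accepted by exactly one of the machines: L(R) \ L(S) and L(S) \ L(R) are both empty.
Hence every string is accepted by R iff it is accepted by S, and the two languages coincide.

Yes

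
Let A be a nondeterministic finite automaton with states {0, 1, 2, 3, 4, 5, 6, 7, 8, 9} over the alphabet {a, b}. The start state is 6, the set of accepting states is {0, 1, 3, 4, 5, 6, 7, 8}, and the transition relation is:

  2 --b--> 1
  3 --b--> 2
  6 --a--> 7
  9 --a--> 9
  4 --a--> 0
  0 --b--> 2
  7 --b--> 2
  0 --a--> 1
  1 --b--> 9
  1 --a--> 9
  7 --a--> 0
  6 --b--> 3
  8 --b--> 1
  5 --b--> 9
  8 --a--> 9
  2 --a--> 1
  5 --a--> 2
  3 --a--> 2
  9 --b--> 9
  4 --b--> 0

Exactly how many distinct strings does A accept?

The useful subgraph on states {0, 1, 2, 3, 6, 7} is acyclic, so L(A) is finite; the longest accepting path visits 5 useful states, giving maximum string length 4.
Counting accepting paths from 6 by length: 1 of length 0, 2 of length 1, 1 of length 2, 7 of length 3, 2 of length 4. Total 13.

13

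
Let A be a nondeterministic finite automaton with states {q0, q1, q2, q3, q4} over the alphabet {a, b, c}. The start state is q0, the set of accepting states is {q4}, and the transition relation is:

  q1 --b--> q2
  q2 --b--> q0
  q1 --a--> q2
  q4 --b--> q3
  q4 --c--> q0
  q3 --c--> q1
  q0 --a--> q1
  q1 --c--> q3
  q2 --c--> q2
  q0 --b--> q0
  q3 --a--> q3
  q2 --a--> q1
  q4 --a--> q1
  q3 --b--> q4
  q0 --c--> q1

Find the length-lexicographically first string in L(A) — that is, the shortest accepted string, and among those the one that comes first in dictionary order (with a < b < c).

A breadth-first search from q0 reaches an accepting state first via the path q0 → q1 → q3 → q4 on input acb.
No string of length < 3 is accepted (BFS exhausts all shorter strings without reaching an accepting state), and acb is the lexicographically least accepting string of length 3.

acb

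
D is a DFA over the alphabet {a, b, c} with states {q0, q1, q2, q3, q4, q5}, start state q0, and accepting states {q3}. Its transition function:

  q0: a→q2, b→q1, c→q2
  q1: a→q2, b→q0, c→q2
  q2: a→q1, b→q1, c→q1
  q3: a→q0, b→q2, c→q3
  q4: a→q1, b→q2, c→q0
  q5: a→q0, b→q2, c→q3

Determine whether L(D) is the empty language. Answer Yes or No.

The states reachable from the start state are {q0, q1, q2}.
None of the accepting states {q3} is reachable, so no string is accepted and L(D) = ∅.

Yes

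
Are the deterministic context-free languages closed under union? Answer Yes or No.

No

{aⁿbⁿ : n≥0} and {aⁿb²ⁿ : n≥0} are each accepted by a deterministic PDA (push the a's; pop one per b, respectively one per two b's), but their union U is not. Suppose a DPDA M accepted U. Being deterministic, M has a single run on aⁿb²ⁿ, and since aⁿbⁿ ∈ U that run passes through an accepting configuration right after consuming the prefix aⁿbⁿ and then goes on to accept again after n more b's. Build an ordinary (nondeterministic) PDA M′ that simulates M on a's and b's and, at any moment when M is in an accepting state, may switch to a second mode in which it reads only c's, feeding each c to M as a b; M′ accepts when M does. Then M′ accepts aⁱbʲcᵏ (k≥1) exactly when both aⁱbʲ ∈ U and aⁱbʲ⁺ᵏ ∈ U, and checking the four cases (i=j or j=2i, combined with j+k=i or j+k=2i) leaves only i=j=k: so L(M′) ∩ a*b*c⁺ = {aⁿbⁿcⁿ : n≥1} would be context-free, which it is not (pumping lemma) — contradiction. (The union is an unambiguous CFL; it is determinism, not unambiguity, that fails.)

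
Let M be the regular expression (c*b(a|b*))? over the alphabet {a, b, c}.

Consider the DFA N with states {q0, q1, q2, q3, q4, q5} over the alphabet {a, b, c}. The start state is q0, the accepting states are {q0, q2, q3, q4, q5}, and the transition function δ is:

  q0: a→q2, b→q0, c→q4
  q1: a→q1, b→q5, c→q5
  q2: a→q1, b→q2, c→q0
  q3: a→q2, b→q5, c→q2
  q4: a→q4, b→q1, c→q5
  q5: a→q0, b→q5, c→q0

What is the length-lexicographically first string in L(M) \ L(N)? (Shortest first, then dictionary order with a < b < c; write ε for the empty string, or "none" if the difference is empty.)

The string cb is accepted by M but not by N.
No shorter string lies in the difference, and cb is the lexicographically first length-2 string in L(M) \ L(N).

cb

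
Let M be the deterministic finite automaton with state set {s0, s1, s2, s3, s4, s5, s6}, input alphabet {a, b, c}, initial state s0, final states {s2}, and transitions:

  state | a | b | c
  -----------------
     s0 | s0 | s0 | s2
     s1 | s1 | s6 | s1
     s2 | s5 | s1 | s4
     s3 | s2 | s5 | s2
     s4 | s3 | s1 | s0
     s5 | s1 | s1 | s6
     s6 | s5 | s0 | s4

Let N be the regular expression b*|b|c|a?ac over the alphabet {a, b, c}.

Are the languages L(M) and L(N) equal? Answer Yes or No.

No

The string bc is accepted by M but rejected by N.
So L(M) ≠ L(N).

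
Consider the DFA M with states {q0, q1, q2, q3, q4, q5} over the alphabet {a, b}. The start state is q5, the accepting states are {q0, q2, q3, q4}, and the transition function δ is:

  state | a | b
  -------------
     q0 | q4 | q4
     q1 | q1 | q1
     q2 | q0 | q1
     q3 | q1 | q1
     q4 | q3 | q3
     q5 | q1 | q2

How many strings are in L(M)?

The useful subgraph on states {q0, q2, q3, q4, q5} is acyclic, so L(M) is finite; the longest accepting path visits 5 useful states, giving maximum string length 4.
Counting accepting paths from q5 by length: 1 of length 1, 1 of length 2, 2 of length 3, 4 of length 4. Total 8.

8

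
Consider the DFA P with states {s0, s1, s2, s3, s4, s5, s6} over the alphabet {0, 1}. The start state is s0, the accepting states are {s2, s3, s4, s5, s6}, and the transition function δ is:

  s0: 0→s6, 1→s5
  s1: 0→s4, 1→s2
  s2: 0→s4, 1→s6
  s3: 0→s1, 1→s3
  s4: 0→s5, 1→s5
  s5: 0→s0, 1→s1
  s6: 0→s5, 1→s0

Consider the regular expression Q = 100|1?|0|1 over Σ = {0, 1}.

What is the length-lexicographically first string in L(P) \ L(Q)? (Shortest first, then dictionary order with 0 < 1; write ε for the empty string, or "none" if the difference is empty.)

00

The string 00 is accepted by P but not by Q.
No shorter string lies in the difference, and 00 is the lexicographically first length-2 string in L(P) \ L(Q).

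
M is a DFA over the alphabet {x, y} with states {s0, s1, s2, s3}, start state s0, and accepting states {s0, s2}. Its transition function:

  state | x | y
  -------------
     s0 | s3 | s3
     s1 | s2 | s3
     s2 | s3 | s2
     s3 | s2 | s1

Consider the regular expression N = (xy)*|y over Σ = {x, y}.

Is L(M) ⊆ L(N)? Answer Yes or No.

The string xx is in L(M) but not in L(N).
So L(M) ⊄ L(N).

No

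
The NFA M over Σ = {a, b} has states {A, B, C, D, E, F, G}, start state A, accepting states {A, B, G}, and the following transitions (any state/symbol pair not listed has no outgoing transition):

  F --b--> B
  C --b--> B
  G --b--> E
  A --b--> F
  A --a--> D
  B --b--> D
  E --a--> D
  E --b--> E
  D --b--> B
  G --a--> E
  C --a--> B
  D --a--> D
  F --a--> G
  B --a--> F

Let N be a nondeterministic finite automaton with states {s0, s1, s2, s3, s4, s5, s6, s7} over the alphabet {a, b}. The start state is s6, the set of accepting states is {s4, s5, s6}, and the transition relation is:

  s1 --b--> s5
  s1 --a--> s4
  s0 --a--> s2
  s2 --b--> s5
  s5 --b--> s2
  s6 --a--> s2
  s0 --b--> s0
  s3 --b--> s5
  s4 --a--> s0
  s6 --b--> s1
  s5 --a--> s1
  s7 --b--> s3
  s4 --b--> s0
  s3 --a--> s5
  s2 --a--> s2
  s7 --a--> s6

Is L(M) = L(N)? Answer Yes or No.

Yes

Exploring the product automaton M × N from the start pair (A, s6), following both machines on each input symbol, reaches 6 state pairs: (A, s6), (D, s2), (F, s1), (B, s5), (G, s4), (E, s0).
M accepts in {A, B, G} and N accepts in {s4, s5, s6}. In every reachable pair the two components are either both accepting — (A, s6), (B, s5), (G, s4) — or both non-accepting, so no string is accepted by exactly one of the machines: L(M) \ L(N) and L(N) \ L(M) are both empty.
Hence every string is accepted by M iff it is accepted by N, and the two languages coincide.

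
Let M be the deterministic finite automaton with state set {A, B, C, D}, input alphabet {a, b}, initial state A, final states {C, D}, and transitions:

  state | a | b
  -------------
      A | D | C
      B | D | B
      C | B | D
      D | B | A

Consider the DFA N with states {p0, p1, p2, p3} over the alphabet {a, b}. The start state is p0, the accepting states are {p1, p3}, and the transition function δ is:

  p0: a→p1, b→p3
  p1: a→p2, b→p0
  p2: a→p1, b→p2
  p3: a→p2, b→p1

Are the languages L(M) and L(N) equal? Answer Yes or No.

Exploring the product automaton M × N from the start pair (A, p0), following both machines on each input symbol, reaches 4 state pairs: (A, p0), (D, p1), (C, p3), (B, p2).
M accepts in {C, D} and N accepts in {p1, p3}. In every reachable pair the two components are either both accepting — (D, p1), (C, p3) — or both non-accepting, so no string is accepted by exactly one of the machines: L(M) \ L(N) and L(N) \ L(M) are both empty.
Hence every string is accepted by M iff it is accepted by N, and the two languages coincide.

Yes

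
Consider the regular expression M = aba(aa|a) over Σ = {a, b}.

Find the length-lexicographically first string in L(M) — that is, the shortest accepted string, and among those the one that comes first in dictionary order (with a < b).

By inspection of the expression, no string of length less than 4 matches, and abaa is the lexicographically first match of length 4.

abaa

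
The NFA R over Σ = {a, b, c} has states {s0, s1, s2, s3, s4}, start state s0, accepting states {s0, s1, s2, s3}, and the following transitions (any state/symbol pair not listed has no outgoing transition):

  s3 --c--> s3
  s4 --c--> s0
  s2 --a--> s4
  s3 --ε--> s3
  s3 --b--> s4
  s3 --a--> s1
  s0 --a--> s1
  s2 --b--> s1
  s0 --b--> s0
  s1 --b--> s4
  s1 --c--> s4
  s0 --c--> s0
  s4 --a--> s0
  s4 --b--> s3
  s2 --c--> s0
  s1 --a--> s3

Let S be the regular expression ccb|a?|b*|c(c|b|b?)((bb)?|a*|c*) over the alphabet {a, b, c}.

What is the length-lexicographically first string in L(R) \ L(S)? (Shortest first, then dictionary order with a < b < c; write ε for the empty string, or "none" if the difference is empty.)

aa

The string aa is accepted by R but not by S.
No shorter string lies in the difference, and aa is the lexicographically first length-2 string in L(R) \ L(S).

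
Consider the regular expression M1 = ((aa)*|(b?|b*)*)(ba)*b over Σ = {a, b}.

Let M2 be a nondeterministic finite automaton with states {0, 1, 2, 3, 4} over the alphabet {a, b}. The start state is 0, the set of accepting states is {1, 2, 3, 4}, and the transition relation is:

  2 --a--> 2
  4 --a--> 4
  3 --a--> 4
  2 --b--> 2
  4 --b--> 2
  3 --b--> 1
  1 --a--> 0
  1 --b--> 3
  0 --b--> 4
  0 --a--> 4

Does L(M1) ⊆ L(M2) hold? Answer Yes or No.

Yes

Converting the expression M1 to a DFA (subset construction, then merging equivalent states) gives the minimal DFA with states {r0, r1, r2, r3, r4, r5, r6}, start state r0, accepting states {r2, r6} and transitions r0: a→r1, b→r2; r1: a→r3, b→r4; r2: a→r5, b→r2; r3: a→r1, b→r6; r4: a→r4, b→r4; r5: a→r4, b→r6; r6: a→r5, b→r4.
Exploring the product automaton M1 × M2 from the start pair (r0, 0), following both machines on each input symbol, reaches 10 state pairs: (r0, 0), (r1, 4), (r2, 4), (r3, 4), (r4, 2), (r5, 4), (r2, 2), (r6, 2), (r4, 4), (r5, 2).
M1 accepts in {r2, r6} and M2 accepts in {1, 2, 3, 4}. The reachable pairs whose M1-component is accepting are (r2, 4), (r2, 2), (r6, 2); in each of them the M2-component is accepting too, so the product for L(M1) \ L(M2) (M1-component accepting, M2-component rejecting) has no reachable accepting pair and the difference is empty.
Hence every string in L(M1) is also in L(M2).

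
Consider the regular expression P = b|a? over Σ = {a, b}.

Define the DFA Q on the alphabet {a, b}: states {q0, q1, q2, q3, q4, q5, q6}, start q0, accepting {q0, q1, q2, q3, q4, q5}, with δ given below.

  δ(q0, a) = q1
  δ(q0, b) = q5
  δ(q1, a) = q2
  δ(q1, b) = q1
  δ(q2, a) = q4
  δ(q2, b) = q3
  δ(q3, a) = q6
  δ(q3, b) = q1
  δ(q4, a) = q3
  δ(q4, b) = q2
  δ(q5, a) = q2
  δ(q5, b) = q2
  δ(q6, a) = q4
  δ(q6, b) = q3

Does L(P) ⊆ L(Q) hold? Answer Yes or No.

Yes

Converting the expression P to a DFA (subset construction, then merging equivalent states) gives the minimal DFA with states {p0, p1, p2}, start state p0, accepting states {p0, p1} and transitions p0: a→p1, b→p1; p1: a→p2, b→p2; p2: a→p2, b→p2.
Exploring the product automaton P × Q from the start pair (p0, q0), following both machines on each input symbol, reaches 8 state pairs: (p0, q0), (p1, q1), (p1, q5), (p2, q2), (p2, q1), (p2, q4), (p2, q3), (p2, q6).
P accepts in {p0, p1} and Q accepts in {q0, q1, q2, q3, q4, q5}. The reachable pairs whose P-component is accepting are (p0, q0), (p1, q1), (p1, q5); in each of them the Q-component is accepting too, so the product for L(P) \ L(Q) (P-component accepting, Q-component rejecting) has no reachable accepting pair and the difference is empty.
Hence every string in L(P) is also in L(Q).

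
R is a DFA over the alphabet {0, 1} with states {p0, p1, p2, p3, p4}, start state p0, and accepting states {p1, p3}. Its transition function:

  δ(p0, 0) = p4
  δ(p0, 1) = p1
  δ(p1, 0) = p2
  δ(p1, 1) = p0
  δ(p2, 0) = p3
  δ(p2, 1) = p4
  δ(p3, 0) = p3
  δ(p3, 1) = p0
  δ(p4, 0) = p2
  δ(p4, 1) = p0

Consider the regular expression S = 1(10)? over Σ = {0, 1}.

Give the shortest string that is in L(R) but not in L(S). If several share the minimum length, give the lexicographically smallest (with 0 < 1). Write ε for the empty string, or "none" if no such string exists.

The string 000 is accepted by R but not by S.
No shorter string lies in the difference, and 000 is the lexicographically first length-3 string in L(R) \ L(S).

000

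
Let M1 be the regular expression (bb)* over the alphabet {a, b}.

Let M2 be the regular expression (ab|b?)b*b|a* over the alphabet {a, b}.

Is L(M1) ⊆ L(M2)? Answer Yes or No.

Converting the expression M1 to a DFA (subset construction, then merging equivalent states) gives the minimal DFA with states {r0, r1, r2}, start state r0, accepting states {r0} and transitions r0: a→r1, b→r2; r1: a→r1, b→r1; r2: a→r1, b→r0.
Converting the expression M2 to a DFA (subset construction, then merging equivalent states) gives the minimal DFA with states {t0, t1, t2, t3, t4, t5}, start state t0, accepting states {t0, t1, t2, t3} and transitions t0: a→t1, b→t2; t1: a→t3, b→t4; t2: a→t5, b→t2; t3: a→t3, b→t5; t4: a→t5, b→t2; t5: a→t5, b→t5.
Exploring the product automaton M1 × M2 from the start pair (r0, t0), following both machines on each input symbol, reaches 8 state pairs: (r0, t0), (r1, t1), (r2, t2), (r1, t3), (r1, t4), (r1, t5), (r0, t2), (r1, t2).
M1 accepts in {r0} and M2 accepts in {t0, t1, t2, t3}. The reachable pairs whose M1-component is accepting are (r0, t0), (r0, t2); in each of them the M2-component is accepting too, so the product for L(M1) \ L(M2) (M1-component accepting, M2-component rejecting) has no reachable accepting pair and the difference is empty.
Hence every string in L(M1) is also in L(M2).

Yes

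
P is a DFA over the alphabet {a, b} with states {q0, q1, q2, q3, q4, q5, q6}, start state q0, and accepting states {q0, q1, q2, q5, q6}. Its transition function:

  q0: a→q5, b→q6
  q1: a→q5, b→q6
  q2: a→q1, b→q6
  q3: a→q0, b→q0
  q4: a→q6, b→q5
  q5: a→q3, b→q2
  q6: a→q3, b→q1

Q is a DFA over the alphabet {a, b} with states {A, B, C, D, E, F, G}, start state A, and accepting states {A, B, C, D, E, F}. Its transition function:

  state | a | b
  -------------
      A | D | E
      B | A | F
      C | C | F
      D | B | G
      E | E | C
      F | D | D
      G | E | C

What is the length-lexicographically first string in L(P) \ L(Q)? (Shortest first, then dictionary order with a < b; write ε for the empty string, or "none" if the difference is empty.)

ab

The string ab is accepted by P but not by Q.
No shorter string lies in the difference, and ab is the lexicographically first length-2 string in L(P) \ L(Q).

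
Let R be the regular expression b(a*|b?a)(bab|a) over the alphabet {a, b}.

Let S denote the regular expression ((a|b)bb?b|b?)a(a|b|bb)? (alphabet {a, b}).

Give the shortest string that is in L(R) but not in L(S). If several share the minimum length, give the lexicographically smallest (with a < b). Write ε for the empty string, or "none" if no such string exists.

The string baaa is accepted by R but not by S.
No shorter string lies in the difference, and baaa is the lexicographically first length-4 string in L(R) \ L(S).

baaa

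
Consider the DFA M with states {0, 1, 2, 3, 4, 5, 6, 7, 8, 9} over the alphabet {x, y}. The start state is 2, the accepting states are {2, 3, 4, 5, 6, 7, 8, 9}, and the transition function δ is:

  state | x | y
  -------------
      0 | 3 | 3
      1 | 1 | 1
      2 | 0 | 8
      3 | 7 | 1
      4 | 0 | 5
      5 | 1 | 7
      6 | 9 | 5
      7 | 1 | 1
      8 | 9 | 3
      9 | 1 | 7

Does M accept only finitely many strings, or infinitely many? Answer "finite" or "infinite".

finite

The useful states (reachable from 2 and able to reach an accepting state) are {0, 2, 3, 7, 8, 9}.
Restricted to these states the transition graph has no cycle, so every accepting path has bounded length and L is finite.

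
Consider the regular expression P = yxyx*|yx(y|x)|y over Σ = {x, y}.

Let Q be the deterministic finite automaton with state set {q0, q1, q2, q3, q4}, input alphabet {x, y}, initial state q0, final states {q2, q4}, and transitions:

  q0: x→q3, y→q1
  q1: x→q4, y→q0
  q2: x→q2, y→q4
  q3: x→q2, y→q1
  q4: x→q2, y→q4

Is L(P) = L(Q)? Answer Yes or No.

The string y is accepted by P but rejected by Q.
So L(P) ≠ L(Q).

No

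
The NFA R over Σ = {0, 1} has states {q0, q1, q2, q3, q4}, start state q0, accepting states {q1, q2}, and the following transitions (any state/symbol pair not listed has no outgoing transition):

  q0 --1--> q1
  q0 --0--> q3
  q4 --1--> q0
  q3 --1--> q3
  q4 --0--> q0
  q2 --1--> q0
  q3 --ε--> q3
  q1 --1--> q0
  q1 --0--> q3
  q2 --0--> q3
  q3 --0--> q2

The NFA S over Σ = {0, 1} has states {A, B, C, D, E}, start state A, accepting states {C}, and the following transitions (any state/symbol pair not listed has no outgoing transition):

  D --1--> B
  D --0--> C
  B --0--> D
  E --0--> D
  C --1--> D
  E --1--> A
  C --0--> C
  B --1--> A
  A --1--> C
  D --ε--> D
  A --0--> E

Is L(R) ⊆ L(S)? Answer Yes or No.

The string 00 is in L(R) but not in L(S).
So L(R) ⊄ L(S).

No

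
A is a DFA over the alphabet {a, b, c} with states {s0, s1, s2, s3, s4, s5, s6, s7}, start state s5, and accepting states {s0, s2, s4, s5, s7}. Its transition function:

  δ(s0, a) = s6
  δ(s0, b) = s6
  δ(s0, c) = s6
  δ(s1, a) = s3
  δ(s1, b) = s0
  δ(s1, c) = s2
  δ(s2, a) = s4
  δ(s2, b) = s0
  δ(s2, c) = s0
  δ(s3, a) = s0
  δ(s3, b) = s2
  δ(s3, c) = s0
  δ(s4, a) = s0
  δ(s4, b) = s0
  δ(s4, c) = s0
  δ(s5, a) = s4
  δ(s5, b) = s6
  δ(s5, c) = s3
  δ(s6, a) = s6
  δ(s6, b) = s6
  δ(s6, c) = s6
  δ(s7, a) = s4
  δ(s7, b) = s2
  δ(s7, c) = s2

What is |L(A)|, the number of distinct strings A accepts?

14

The useful subgraph on states {s0, s2, s3, s4, s5} is acyclic, so L(A) is finite; the longest accepting path visits 5 useful states, giving maximum string length 4.
Counting accepting paths from s5 by length: 1 of length 0, 1 of length 1, 6 of length 2, 3 of length 3, 3 of length 4. Total 14.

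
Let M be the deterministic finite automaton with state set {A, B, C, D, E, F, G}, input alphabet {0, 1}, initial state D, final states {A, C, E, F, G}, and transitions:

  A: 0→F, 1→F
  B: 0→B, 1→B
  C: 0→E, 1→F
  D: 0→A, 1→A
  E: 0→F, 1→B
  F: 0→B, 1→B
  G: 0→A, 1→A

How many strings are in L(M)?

6

The useful subgraph on states {A, D, F} is acyclic, so L(M) is finite; the longest accepting path visits 3 useful states, giving maximum string length 2.
Counting accepting paths from D by length: 2 of length 1, 4 of length 2. Total 6.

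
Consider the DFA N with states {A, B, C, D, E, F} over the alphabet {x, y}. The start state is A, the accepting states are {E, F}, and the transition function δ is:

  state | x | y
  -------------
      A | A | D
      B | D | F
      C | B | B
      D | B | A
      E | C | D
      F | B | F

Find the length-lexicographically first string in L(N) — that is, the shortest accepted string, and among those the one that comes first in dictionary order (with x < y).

A breadth-first search from A reaches an accepting state first via the path A → D → B → F on input yxy.
No string of length < 3 is accepted (BFS exhausts all shorter strings without reaching an accepting state), and yxy is the lexicographically least accepting string of length 3.

yxy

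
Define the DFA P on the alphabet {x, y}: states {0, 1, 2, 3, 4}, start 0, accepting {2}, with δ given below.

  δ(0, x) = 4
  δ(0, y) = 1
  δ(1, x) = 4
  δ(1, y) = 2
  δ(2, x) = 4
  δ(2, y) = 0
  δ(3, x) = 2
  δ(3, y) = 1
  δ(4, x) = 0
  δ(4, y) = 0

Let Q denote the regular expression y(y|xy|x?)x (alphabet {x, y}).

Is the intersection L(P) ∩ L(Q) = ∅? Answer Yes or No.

Converting the expression Q to a DFA (subset construction, then merging equivalent states) gives the minimal DFA with states {q0, q1, q2, q3, q4, q5}, start state q0, accepting states {q3, q5} and transitions q0: x→q1, y→q2; q1: x→q1, y→q1; q2: x→q3, y→q4; q3: x→q5, y→q4; q4: x→q5, y→q1; q5: x→q1, y→q1.
Exploring the product automaton P × Q from the start pair (0, q0), following both machines on each input symbol, reaches 11 state pairs: (0, q0), (4, q1), (1, q2), (0, q1), (4, q3), (2, q4), (1, q1), (0, q5), (0, q4), (4, q5), (2, q1).
P accepts in {2} and Q accepts in {q3, q5}; no reachable pair has both components accepting, so no string drives both machines to acceptance simultaneously and L(P) ∩ L(Q) = ∅.
So no string is accepted by both, and the intersection is empty.

Yes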